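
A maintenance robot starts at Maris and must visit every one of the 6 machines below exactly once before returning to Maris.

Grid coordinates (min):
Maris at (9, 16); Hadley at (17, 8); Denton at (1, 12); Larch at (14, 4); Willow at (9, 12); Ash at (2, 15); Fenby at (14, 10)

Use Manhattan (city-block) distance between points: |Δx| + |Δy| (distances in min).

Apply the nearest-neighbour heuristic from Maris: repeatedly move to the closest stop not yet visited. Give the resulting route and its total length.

Maris → [Willow:4 / Ash:8 / Fenby:11 / Denton:12 / Hadley:16 / Larch:17] → Willow (4)
Willow → [Fenby:7 / Denton:8 / Ash:10 / Hadley:12 / Larch:13] → Fenby (7)
Fenby → [Hadley:5 / Larch:6 / Denton:15 / Ash:17] → Hadley (5)
Hadley → [Larch:7 / Denton:20 / Ash:22] → Larch (7)
Larch → [Denton:21 / Ash:23] → Denton (21)
Denton → [Ash:4] → Ash (4)
Return Ash→Maris: 8.
Total = 4 + 7 + 5 + 7 + 21 + 4 + 8 = 56.

Total distance 56 min via the nearest-neighbour route Maris → Willow → Fenby → Hadley → Larch → Denton → Ash → Maris.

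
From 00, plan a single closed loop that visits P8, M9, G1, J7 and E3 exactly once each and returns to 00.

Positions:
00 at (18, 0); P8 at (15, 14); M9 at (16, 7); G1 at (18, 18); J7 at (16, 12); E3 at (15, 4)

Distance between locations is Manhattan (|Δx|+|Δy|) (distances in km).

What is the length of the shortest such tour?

Minimum total distance: 44 km.

With 5 stops there are 5!/2 = 60 distinct round trips (a route and its reverse cost the same).
00-P8-M9-G1-J7-E3-00: 17+8+13+8+9+7 = 62
00-P8-M9-G1-E3-J7-00: 17+8+13+17+9+14 = 78
00-P8-M9-J7-G1-E3-00: 17+8+5+8+17+7 = 62
00-P8-M9-J7-E3-G1-00: 17+8+5+9+17+18 = 74
00-P8-M9-E3-G1-J7-00: 17+8+4+17+8+14 = 68
00-P8-M9-E3-J7-G1-00: 17+8+4+9+8+18 = 64
00-P8-G1-M9-J7-E3-00: 17+7+13+5+9+7 = 58
00-P8-G1-M9-E3-J7-00: 17+7+13+4+9+14 = 64
00-P8-G1-J7-M9-E3-00: 17+7+8+5+4+7 = 48
00-P8-G1-J7-E3-M9-00: 17+7+8+9+4+9 = 54
00-P8-G1-E3-M9-J7-00: 17+7+17+4+5+14 = 64
00-P8-G1-E3-J7-M9-00: 17+7+17+9+5+9 = 64
00-P8-J7-M9-G1-E3-00: 17+3+5+13+17+7 = 62
00-P8-J7-M9-E3-G1-00: 17+3+5+4+17+18 = 64
… (46 more)
00-G1-P8-J7-M9-E3-00: 18+7+3+5+4+7 = 44  ← best
The minimum is 44.
One optimal route: 00 → G1 → P8 → J7 → M9 → E3 → 00 (or its reverse).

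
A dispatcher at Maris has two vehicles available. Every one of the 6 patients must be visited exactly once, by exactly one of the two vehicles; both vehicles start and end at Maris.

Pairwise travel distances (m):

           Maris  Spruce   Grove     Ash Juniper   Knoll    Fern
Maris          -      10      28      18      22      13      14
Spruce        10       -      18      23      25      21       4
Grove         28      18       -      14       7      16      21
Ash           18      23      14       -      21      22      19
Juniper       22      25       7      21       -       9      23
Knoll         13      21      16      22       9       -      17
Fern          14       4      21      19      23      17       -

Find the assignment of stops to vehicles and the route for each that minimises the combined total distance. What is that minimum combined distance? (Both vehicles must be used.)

Try each way of splitting the stops between the two vehicles (each non-empty) and, for each split, find the best tour for each vehicle:
  {Spruce} + {Grove, Ash, Juniper, Knoll, Fern}: 20 + 76 = 96
  {Grove} + {Spruce, Ash, Juniper, Knoll, Fern}: 56 + 76 = 132
  {Spruce, Grove} + {Ash, Juniper, Knoll, Fern}: 56 + 76 = 132
  {Ash} + {Spruce, Grove, Juniper, Knoll, Fern}: 36 + 64 = 100
  {Spruce, Ash} + {Grove, Juniper, Knoll, Fern}: 51 + 64 = 115
  {Grove, Ash} + {Spruce, Juniper, Knoll, Fern}: 60 + 59 = 119
  … (31 splits in total)
  {Grove, Ash, Juniper, Knoll} + {Spruce, Fern}: 61 + 28 = 89  ← best
Best: vehicle 1 Maris → Ash → Grove → Juniper → Knoll → Maris = 61; vehicle 2 Maris → Spruce → Fern → Maris = 28; combined 89.

89 m — the smallest possible combined total.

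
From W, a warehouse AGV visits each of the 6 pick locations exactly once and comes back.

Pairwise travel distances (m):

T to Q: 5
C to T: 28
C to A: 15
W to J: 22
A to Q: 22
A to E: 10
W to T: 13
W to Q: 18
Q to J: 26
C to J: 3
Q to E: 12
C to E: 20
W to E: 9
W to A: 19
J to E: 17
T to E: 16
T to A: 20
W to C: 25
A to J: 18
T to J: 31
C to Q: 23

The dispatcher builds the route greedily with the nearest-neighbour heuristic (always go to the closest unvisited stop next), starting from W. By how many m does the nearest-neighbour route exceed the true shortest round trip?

Excess over optimum: 1 m.

W: E=9, T=13, Q=18, A=19, J=22, C=25 ⇒ E
E: A=10, Q=12, T=16, J=17, C=20 ⇒ A
A: C=15, J=18, T=20, Q=22 ⇒ C
C: J=3, Q=23, T=28 ⇒ J
J: Q=26, T=31 ⇒ Q
Q: T=5 ⇒ T
NN route W → E → A → C → J → Q → T → W costs 81.
Optimal: W → T → Q → E → A → C → J → W costs 80 (by enumerating all 360 distinct tours).
Excess = 81 − 80 = 1.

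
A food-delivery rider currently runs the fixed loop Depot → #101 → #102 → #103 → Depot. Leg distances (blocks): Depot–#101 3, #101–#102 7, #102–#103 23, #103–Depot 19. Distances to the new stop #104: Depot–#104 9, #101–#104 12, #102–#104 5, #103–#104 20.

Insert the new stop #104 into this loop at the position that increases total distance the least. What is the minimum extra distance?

Minimum extra distance: 2 blocks, inserting #104 between #102 and #103.

Insertion cost between consecutive stops i–j is d(i,#104) + d(#104,j) − d(i,j):
  between Depot and #101: 9 + 12 − 3 = 18
  between #101 and #102: 12 + 5 − 7 = 10
  between #102 and #103: 5 + 20 − 23 = 2
  between #103 and Depot: 20 + 9 − 19 = 10
Cheapest insertion is between #102 and #103, adding 2.
New total = 52 + 2 = 54.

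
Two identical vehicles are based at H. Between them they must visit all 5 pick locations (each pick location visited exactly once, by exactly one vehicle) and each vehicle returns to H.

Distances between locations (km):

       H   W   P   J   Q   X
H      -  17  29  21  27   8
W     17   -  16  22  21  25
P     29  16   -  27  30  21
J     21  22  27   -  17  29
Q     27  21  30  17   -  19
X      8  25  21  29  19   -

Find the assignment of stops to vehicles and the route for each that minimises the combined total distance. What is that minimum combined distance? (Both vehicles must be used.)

There are 2^4 − 1 = 15 ways to divide the 5 stops into two non-empty groups. For each, the best each vehicle can do is its own shortest tour through its group:
  {W} + {P, J, Q, X}: 34 + 97 = 131
  {P} + {W, J, Q, X}: 58 + 83 = 141
  {W, P} + {J, Q, X}: 62 + 65 = 127
  {J} + {W, P, Q, X}: 42 + 90 = 132
  {W, J} + {P, Q, X}: 60 + 86 = 146
  {P, J} + {W, Q, X}: 77 + 65 = 142
  … (15 splits in total)
  {W, P, J, Q} + {X}: 101 + 16 = 117  ← best
Best: vehicle 1 H → W → P → Q → J → H = 101; vehicle 2 H → X → H = 16; combined 117.

117 km — the smallest possible combined total.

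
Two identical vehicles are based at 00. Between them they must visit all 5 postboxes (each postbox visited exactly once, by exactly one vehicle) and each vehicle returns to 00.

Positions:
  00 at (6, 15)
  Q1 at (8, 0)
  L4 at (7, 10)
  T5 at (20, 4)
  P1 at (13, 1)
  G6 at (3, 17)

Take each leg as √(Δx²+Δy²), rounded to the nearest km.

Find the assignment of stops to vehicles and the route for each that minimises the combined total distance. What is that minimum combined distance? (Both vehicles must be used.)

Check every non-empty split of the stops between the two vehicles; for each half take its own optimal tour:
  {Q1} + {L4, T5, P1, G6}: 30 + 49 = 79
  {L4} + {Q1, T5, P1, G6}: 10 + 53 = 63
  {Q1, L4} + {T5, P1, G6}: 30 + 49 = 79
  {T5} + {Q1, L4, P1, G6}: 36 + 43 = 79
  {Q1, T5} + {L4, P1, G6}: 46 + 39 = 85
  {L4, T5} + {Q1, P1, G6}: 37 + 43 = 80
  … (15 splits in total)
  {Q1, L4, T5, P1} + {G6}: 46 + 8 = 54  ← best
Best: vehicle 1 00 → L4 → Q1 → P1 → T5 → 00 = 46; vehicle 2 00 → G6 → 00 = 8; combined 54.

Minimum combined distance: 54 km.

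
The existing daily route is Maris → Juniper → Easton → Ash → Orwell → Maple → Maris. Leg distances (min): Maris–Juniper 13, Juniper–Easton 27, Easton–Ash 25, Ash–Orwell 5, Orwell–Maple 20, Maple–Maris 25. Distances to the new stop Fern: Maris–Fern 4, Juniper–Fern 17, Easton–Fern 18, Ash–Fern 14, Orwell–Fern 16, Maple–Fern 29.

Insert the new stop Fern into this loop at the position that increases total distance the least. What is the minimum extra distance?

Minimum extra distance: 7 min, inserting Fern between Easton and Ash.

Insertion cost between consecutive stops i–j is d(i,Fern) + d(Fern,j) − d(i,j):
  between Maris and Juniper: 4 + 17 − 13 = 8
  between Juniper and Easton: 17 + 18 − 27 = 8
  between Easton and Ash: 18 + 14 − 25 = 7
  between Ash and Orwell: 14 + 16 − 5 = 25
  between Orwell and Maple: 16 + 29 − 20 = 25
  between Maple and Maris: 29 + 4 − 25 = 8
Cheapest insertion is between Easton and Ash, adding 7.
New total = 115 + 7 = 122.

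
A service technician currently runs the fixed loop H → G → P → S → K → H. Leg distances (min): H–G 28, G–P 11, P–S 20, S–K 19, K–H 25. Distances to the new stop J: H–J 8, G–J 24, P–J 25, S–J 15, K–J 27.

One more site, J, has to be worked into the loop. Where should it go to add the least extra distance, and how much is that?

Adding 4 min by placing J on the H–G leg.

Insertion cost between consecutive stops i–j is d(i,J) + d(J,j) − d(i,j):
  between H and G: 8 + 24 − 28 = 4
  between G and P: 24 + 25 − 11 = 38
  between P and S: 25 + 15 − 20 = 20
  between S and K: 15 + 27 − 19 = 23
  between K and H: 27 + 8 − 25 = 10
Cheapest insertion is between H and G, adding 4.
New total = 103 + 4 = 107.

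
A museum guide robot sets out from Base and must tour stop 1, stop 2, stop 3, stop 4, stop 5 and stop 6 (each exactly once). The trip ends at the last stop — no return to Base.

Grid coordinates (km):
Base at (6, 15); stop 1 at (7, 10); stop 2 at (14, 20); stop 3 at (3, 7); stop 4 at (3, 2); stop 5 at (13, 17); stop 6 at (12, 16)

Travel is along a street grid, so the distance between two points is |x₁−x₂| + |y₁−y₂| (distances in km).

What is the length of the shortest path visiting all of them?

Shortest open route: 42 km.

There are 6! = 720 possible orderings.
Base → stop 1 → stop 2 → stop 3 → stop 4 → stop 5 → stop 6: 6+17+24+5+25+2 = 79
Base → stop 1 → stop 2 → stop 3 → stop 4 → stop 6 → stop 5: 6+17+24+5+23+2 = 77
Base → stop 1 → stop 2 → stop 3 → stop 5 → stop 4 → stop 6: 6+17+24+20+25+23 = 115
Base → stop 1 → stop 2 → stop 3 → stop 5 → stop 6 → stop 4: 6+17+24+20+2+23 = 92
Base → stop 1 → stop 2 → stop 3 → stop 6 → stop 4 → stop 5: 6+17+24+18+23+25 = 113
Base → stop 1 → stop 2 → stop 3 → stop 6 → stop 5 → stop 4: 6+17+24+18+2+25 = 92
Base → stop 1 → stop 2 → stop 4 → stop 3 → stop 5 → stop 6: 6+17+29+5+20+2 = 79
Base → stop 1 → stop 2 → stop 4 → stop 3 → stop 6 → stop 5: 6+17+29+5+18+2 = 77
… (712 more)
Base → stop 2 → stop 5 → stop 6 → stop 1 → stop 3 → stop 4: 13+4+2+11+7+5 = 42  ← best
The minimum is 42.
One shortest path: Base → stop 2 → stop 5 → stop 6 → stop 1 → stop 3 → stop 4.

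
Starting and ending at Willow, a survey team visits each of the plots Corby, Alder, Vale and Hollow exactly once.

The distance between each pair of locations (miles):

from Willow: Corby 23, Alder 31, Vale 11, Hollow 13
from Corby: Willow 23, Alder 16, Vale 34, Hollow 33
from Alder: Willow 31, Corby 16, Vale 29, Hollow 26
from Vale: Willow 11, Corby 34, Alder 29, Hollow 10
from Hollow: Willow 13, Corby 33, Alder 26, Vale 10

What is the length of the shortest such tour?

Shortest round trip = 86 miles.

Willow→Corby→Alder→Vale→Hollow→Willow: 23+16+29+10+13 = 91
Willow→Corby→Alder→Hollow→Vale→Willow: 23+16+26+10+11 = 86
Willow→Corby→Vale→Alder→Hollow→Willow: 23+34+29+26+13 = 125
Willow→Corby→Vale→Hollow→Alder→Willow: 23+34+10+26+31 = 124
Willow→Corby→Hollow→Alder→Vale→Willow: 23+33+26+29+11 = 122
Willow→Corby→Hollow→Vale→Alder→Willow: 23+33+10+29+31 = 126
Willow→Alder→Corby→Vale→Hollow→Willow: 31+16+34+10+13 = 104
Willow→Alder→Corby→Hollow→Vale→Willow: 31+16+33+10+11 = 101
Willow→Alder→Vale→Corby→Hollow→Willow: 31+29+34+33+13 = 140
Willow→Alder→Hollow→Corby→Vale→Willow: 31+26+33+34+11 = 135
Willow→Vale→Corby→Alder→Hollow→Willow: 11+34+16+26+13 = 100
Willow→Vale→Alder→Corby→Hollow→Willow: 11+29+16+33+13 = 102
The minimum is 86.
One optimal route: Willow → Corby → Alder → Hollow → Vale → Willow (or its reverse).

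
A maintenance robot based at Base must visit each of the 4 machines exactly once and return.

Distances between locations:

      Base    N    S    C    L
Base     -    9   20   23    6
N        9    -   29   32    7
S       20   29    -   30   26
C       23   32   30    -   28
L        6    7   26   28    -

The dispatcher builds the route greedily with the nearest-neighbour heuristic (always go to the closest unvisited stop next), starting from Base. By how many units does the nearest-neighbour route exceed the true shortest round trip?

Base: L=6, N=9, S=20, C=23 ⇒ L
L: N=7, S=26, C=28 ⇒ N
N: S=29, C=32 ⇒ S
S: C=30 ⇒ C
NN route Base → L → N → S → C → Base costs 95.
Optimal: Base → N → L → C → S → Base costs 94 (by enumerating all 12 distinct tours).
Excess = 95 − 94 = 1.

Excess over optimum: 1.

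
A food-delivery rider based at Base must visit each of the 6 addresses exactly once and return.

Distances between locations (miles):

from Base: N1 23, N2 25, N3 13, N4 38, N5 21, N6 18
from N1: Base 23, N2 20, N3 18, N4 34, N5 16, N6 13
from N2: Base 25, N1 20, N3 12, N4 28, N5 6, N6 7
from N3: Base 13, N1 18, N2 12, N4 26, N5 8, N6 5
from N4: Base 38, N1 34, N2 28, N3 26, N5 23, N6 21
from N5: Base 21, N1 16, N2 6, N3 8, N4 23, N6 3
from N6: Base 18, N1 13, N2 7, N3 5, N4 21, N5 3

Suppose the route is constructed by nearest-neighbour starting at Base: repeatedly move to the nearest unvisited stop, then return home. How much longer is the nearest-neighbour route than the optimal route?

From Base: N3=13, N6=18, N5=21, N1=23, N2=25, N4=38 → choose N3 (13).
From N3: N6=5, N5=8, N2=12, N1=18, N4=26 → choose N6 (5).
From N6: N5=3, N2=7, N1=13, N4=21 → choose N5 (3).
From N5: N2=6, N1=16, N4=23 → choose N2 (6).
From N2: N1=20, N4=28 → choose N1 (20).
From N1: N4=34 → choose N4 (34).
NN route Base → N3 → N6 → N5 → N2 → N1 → N4 → Base costs 119.
Optimal: Base → N1 → N2 → N5 → N4 → N6 → N3 → Base costs 111 (by enumerating all 360 distinct tours).
Excess = 119 − 111 = 8.

The nearest-neighbour route is 8 miles longer than optimal.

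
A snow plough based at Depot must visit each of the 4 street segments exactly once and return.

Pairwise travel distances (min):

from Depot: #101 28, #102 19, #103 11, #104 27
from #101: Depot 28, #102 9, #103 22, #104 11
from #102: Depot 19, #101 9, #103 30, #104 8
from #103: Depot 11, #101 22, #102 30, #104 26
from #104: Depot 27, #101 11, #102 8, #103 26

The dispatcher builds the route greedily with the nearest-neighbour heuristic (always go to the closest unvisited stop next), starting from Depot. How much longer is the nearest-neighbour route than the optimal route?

From Depot: #103=11, #102=19, #104=27, #101=28 → choose #103 (11).
From #103: #101=22, #104=26, #102=30 → choose #101 (22).
From #101: #102=9, #104=11 → choose #102 (9).
From #102: #104=8 → choose #104 (8).
NN route Depot → #103 → #101 → #102 → #104 → Depot costs 77.
Optimal: Depot → #102 → #104 → #101 → #103 → Depot costs 71 (by enumerating all 12 distinct tours).
Excess = 77 − 71 = 6.

Excess over optimum: 6 min.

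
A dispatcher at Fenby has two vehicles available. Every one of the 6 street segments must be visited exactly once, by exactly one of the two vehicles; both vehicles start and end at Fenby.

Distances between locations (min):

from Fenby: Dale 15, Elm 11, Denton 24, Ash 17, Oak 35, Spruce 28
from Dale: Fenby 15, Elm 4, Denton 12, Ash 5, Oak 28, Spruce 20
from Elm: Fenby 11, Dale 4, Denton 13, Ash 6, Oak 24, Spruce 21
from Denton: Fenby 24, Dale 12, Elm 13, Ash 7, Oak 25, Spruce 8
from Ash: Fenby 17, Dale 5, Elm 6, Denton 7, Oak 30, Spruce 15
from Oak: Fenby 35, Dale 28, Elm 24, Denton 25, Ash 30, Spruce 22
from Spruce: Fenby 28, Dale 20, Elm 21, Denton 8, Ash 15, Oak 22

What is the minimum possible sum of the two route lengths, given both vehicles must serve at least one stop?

Check every non-empty split of the stops between the two vehicles; for each half take its own optimal tour:
  {Dale} + {Elm, Denton, Ash, Oak, Spruce}: 30 + 89 = 119
  {Elm} + {Dale, Denton, Ash, Oak, Spruce}: 22 + 92 = 114
  {Dale, Elm} + {Denton, Ash, Oak, Spruce}: 30 + 89 = 119
  {Denton} + {Dale, Elm, Ash, Oak, Spruce}: 48 + 92 = 140
  {Dale, Denton} + {Elm, Ash, Oak, Spruce}: 51 + 89 = 140
  {Elm, Denton} + {Dale, Ash, Oak, Spruce}: 48 + 92 = 140
  … (31 splits in total)
Best: vehicle 1 Fenby → Elm → Fenby = 22; vehicle 2 Fenby → Dale → Ash → Denton → Spruce → Oak → Fenby = 92; combined 114.

Minimum combined distance: 114 min.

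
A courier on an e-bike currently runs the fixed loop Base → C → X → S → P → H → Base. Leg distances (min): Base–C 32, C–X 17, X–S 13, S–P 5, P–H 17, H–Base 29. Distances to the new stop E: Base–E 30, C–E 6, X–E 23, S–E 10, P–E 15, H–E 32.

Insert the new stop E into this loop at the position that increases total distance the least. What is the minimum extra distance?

Insertion cost between consecutive stops i–j is d(i,E) + d(E,j) − d(i,j):
  between Base and C: 30 + 6 − 32 = 4
  between C and X: 6 + 23 − 17 = 12
  between X and S: 23 + 10 − 13 = 20
  between S and P: 10 + 15 − 5 = 20
  between P and H: 15 + 32 − 17 = 30
  between H and Base: 32 + 30 − 29 = 33
Cheapest insertion is between Base and C, adding 4.
New total = 113 + 4 = 117.

Minimum extra distance: 4 min, inserting E between Base and C.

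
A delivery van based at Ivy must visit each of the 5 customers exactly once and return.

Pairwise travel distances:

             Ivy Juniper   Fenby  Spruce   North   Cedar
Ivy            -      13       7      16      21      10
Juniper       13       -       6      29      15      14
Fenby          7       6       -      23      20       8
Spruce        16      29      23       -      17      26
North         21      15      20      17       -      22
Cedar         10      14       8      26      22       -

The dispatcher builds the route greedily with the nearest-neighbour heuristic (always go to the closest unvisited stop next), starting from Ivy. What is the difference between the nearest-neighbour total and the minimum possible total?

Excess over optimum: 10.

Ivy: Fenby=7, Cedar=10, Juniper=13, Spruce=16, North=21 ⇒ Fenby
Fenby: Juniper=6, Cedar=8, North=20, Spruce=23 ⇒ Juniper
Juniper: Cedar=14, North=15, Spruce=29 ⇒ Cedar
Cedar: North=22, Spruce=26 ⇒ North
North: Spruce=17 ⇒ Spruce
NN route Ivy → Fenby → Juniper → Cedar → North → Spruce → Ivy costs 82.
Optimal: Ivy → Spruce → North → Juniper → Fenby → Cedar → Ivy costs 72 (by enumerating all 60 distinct tours).
Excess = 82 − 72 = 10.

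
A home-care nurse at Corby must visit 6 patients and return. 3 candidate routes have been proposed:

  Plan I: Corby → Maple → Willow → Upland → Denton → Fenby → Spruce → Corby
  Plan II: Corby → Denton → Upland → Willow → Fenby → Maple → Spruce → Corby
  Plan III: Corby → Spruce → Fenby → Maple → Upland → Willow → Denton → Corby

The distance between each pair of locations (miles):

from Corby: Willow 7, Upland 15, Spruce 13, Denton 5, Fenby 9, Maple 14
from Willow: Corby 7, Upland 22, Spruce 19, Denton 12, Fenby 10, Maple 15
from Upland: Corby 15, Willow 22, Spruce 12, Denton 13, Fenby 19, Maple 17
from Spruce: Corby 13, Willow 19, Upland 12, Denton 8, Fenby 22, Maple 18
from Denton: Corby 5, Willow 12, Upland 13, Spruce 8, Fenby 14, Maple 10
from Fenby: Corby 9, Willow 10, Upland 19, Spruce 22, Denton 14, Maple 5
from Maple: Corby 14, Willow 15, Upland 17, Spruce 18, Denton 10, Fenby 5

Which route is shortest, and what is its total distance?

Plan I: 14 + 15 + 22 + 13 + 14 + 22 + 13 = 113
Plan II: 5 + 13 + 22 + 10 + 5 + 18 + 13 = 86
Plan III: 13 + 22 + 5 + 17 + 22 + 12 + 5 = 96

Shortest is Plan II, total 86 miles.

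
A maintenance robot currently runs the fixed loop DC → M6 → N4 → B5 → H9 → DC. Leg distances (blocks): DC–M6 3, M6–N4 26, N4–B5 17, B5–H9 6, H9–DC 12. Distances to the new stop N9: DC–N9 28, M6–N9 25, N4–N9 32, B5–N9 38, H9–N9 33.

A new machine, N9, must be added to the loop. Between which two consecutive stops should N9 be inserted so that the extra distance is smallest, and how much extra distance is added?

Insertion cost between consecutive stops i–j is d(i,N9) + d(N9,j) − d(i,j):
  between DC and M6: 28 + 25 − 3 = 50
  between M6 and N4: 25 + 32 − 26 = 31
  between N4 and B5: 32 + 38 − 17 = 53
  between B5 and H9: 38 + 33 − 6 = 65
  between H9 and DC: 33 + 28 − 12 = 49
Cheapest insertion is between M6 and N4, adding 31.
New total = 64 + 31 = 95.

Adding 31 blocks by placing N9 on the M6–N4 leg.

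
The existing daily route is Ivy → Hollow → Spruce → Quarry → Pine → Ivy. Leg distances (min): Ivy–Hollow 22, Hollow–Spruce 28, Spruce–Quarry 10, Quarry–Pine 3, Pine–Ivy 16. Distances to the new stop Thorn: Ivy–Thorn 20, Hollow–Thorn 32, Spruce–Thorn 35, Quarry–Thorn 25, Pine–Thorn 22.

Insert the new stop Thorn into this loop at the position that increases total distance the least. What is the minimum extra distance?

Insertion cost between consecutive stops i–j is d(i,Thorn) + d(Thorn,j) − d(i,j):
  between Ivy and Hollow: 20 + 32 − 22 = 30
  between Hollow and Spruce: 32 + 35 − 28 = 39
  between Spruce and Quarry: 35 + 25 − 10 = 50
  between Quarry and Pine: 25 + 22 − 3 = 44
  between Pine and Ivy: 22 + 20 − 16 = 26
Cheapest insertion is between Pine and Ivy, adding 26.
New total = 79 + 26 = 105.

+26 min — insert Thorn between Pine and Ivy.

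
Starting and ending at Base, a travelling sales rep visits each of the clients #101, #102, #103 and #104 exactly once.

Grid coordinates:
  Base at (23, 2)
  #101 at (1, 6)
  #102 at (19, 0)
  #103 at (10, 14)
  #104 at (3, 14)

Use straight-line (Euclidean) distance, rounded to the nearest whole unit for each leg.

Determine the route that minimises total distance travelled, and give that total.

56 — the shortest possible round trip.

With 4 stops there are 4!/2 = 12 distinct round trips (a route and its reverse cost the same).
Base - #101 - #102 - #103 - #104 - Base: 22+19+17+7+23 = 88
Base - #101 - #102 - #104 - #103 - Base: 22+19+21+7+18 = 87
Base - #101 - #103 - #102 - #104 - Base: 22+12+17+21+23 = 95
Base - #101 - #103 - #104 - #102 - Base: 22+12+7+21+4 = 66
Base - #101 - #104 - #102 - #103 - Base: 22+8+21+17+18 = 86
Base - #101 - #104 - #103 - #102 - Base: 22+8+7+17+4 = 58
Base - #102 - #101 - #103 - #104 - Base: 4+19+12+7+23 = 65
Base - #102 - #101 - #104 - #103 - Base: 4+19+8+7+18 = 56
Base - #102 - #103 - #101 - #104 - Base: 4+17+12+8+23 = 64
Base - #102 - #104 - #101 - #103 - Base: 4+21+8+12+18 = 63
Base - #103 - #101 - #102 - #104 - Base: 18+12+19+21+23 = 93
Base - #103 - #102 - #101 - #104 - Base: 18+17+19+8+23 = 85
The minimum is 56.
One optimal route: Base → #102 → #101 → #104 → #103 → Base (or its reverse).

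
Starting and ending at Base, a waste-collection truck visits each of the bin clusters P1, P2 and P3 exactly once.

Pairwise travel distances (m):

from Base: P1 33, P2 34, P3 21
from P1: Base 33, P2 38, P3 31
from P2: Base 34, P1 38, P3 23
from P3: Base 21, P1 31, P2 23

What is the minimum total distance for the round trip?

There are 3 distinct closed tours to check (reversals are equivalent).
Base→P1→P2→P3→Base: 33+38+23+21 = 115
Base→P1→P3→P2→Base: 33+31+23+34 = 121
Base→P2→P1→P3→Base: 34+38+31+21 = 124
The minimum is 115.
One optimal route: Base → P1 → P2 → P3 → Base (or its reverse).

Shortest round trip = 115 m.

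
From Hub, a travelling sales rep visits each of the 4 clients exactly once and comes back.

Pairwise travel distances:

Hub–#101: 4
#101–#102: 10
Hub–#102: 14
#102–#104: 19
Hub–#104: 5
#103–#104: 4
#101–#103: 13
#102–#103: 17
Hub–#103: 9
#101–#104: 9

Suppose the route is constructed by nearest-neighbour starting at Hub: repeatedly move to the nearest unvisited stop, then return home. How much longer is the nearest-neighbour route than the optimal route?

Excess over optimum: 8.

From Hub: #101=4, #104=5, #103=9, #102=14 → choose #101 (4).
From #101: #104=9, #102=10, #103=13 → choose #104 (9).
From #104: #103=4, #102=19 → choose #103 (4).
From #103: #102=17 → choose #102 (17).
NN route Hub → #101 → #104 → #103 → #102 → Hub costs 48.
Optimal: Hub → #101 → #102 → #103 → #104 → Hub costs 40 (by enumerating all 12 distinct tours).
Excess = 48 − 40 = 8.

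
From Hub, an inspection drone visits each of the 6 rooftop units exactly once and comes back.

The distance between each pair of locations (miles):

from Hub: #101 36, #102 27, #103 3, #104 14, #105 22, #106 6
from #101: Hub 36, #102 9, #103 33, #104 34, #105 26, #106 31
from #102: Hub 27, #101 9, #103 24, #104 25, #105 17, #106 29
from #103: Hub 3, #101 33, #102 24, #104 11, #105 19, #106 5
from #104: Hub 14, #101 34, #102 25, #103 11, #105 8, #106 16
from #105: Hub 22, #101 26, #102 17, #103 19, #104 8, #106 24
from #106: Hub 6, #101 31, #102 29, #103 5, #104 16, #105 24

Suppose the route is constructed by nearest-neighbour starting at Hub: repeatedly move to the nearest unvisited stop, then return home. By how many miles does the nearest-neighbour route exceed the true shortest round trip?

Excess over optimum: 9 miles.

Hub: #103=3, #106=6, #104=14, #105=22, #102=27, #101=36 ⇒ #103
#103: #106=5, #104=11, #105=19, #102=24, #101=33 ⇒ #106
#106: #104=16, #105=24, #102=29, #101=31 ⇒ #104
#104: #105=8, #102=25, #101=34 ⇒ #105
#105: #102=17, #101=26 ⇒ #102
#102: #101=9 ⇒ #101
NN route Hub → #103 → #106 → #104 → #105 → #102 → #101 → Hub costs 94.
Optimal: Hub → #103 → #104 → #105 → #102 → #101 → #106 → Hub costs 85 (by enumerating all 360 distinct tours).
Excess = 94 − 85 = 9.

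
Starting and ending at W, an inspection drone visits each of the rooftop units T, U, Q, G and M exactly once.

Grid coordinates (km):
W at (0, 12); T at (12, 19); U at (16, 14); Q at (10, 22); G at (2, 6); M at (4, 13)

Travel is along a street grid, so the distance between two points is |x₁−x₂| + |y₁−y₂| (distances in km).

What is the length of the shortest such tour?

64 km — the shortest possible round trip.

W - T - U - Q - G - M - W: 19+9+14+24+9+5 = 80
W - T - U - Q - M - G - W: 19+9+14+15+9+8 = 74
W - T - U - G - Q - M - W: 19+9+22+24+15+5 = 94
W - T - U - G - M - Q - W: 19+9+22+9+15+20 = 94
W - T - U - M - Q - G - W: 19+9+13+15+24+8 = 88
W - T - U - M - G - Q - W: 19+9+13+9+24+20 = 94
W - T - Q - U - G - M - W: 19+5+14+22+9+5 = 74
W - T - Q - U - M - G - W: 19+5+14+13+9+8 = 68
W - T - Q - G - U - M - W: 19+5+24+22+13+5 = 88
W - T - Q - G - M - U - W: 19+5+24+9+13+18 = 88
W - T - Q - M - U - G - W: 19+5+15+13+22+8 = 82
W - T - Q - M - G - U - W: 19+5+15+9+22+18 = 88
W - T - G - U - Q - M - W: 19+23+22+14+15+5 = 98
W - T - G - U - M - Q - W: 19+23+22+13+15+20 = 112
… (46 more)
W - U - T - Q - M - G - W: 18+9+5+15+9+8 = 64  ← best
The minimum is 64.
One optimal route: W → U → T → Q → M → G → W (or its reverse).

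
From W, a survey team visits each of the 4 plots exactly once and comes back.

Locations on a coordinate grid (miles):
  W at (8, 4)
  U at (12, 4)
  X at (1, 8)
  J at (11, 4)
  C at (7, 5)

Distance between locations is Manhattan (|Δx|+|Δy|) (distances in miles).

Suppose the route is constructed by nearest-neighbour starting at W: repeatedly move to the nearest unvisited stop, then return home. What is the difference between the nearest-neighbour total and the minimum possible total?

The nearest-neighbour route is 4 miles longer than optimal.

W: C=2, J=3, U=4, X=11 ⇒ C
C: J=5, U=6, X=9 ⇒ J
J: U=1, X=14 ⇒ U
U: X=15 ⇒ X
NN route W → C → J → U → X → W costs 34.
Optimal: W → U → J → X → C → W costs 30 (by enumerating all 12 distinct tours).
Excess = 34 − 30 = 4.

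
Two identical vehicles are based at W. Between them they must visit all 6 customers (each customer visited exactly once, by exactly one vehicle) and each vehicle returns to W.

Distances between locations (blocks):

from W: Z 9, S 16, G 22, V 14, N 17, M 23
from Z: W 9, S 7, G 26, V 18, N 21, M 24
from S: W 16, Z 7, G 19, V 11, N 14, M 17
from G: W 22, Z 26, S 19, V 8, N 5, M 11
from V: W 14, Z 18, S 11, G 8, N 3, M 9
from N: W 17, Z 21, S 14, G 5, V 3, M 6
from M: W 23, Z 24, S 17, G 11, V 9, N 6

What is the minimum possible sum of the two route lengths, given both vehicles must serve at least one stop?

Check every non-empty split of the stops between the two vehicles; for each half take its own optimal tour:
  {Z} + {S, G, V, N, M}: 18 + 66 = 84
  {S} + {Z, G, V, N, M}: 32 + 66 = 98
  {Z, S} + {G, V, N, M}: 32 + 56 = 88
  {G} + {Z, S, V, N, M}: 44 + 56 = 100
  {Z, G} + {S, V, N, M}: 57 + 56 = 113
  {S, G} + {Z, V, N, M}: 57 + 56 = 113
  … (31 splits in total)
Best: vehicle 1 W → Z → W = 18; vehicle 2 W → S → M → G → N → V → W = 66; combined 84.

84 blocks — the smallest possible combined total.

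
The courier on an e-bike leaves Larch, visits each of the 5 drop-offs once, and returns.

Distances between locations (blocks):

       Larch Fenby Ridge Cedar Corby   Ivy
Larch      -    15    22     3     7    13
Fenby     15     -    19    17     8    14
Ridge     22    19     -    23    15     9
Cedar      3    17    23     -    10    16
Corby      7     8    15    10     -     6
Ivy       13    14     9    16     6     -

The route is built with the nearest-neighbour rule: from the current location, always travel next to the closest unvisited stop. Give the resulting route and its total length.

Nearest-neighbour total = 62 blocks; route Larch → Cedar → Corby → Ivy → Ridge → Fenby → Larch.

Larch → [Cedar:3 / Corby:7 / Ivy:13 / Fenby:15 / Ridge:22] → Cedar (3)
Cedar → [Corby:10 / Ivy:16 / Fenby:17 / Ridge:23] → Corby (10)
Corby → [Ivy:6 / Fenby:8 / Ridge:15] → Ivy (6)
Ivy → [Ridge:9 / Fenby:14] → Ridge (9)
Ridge → [Fenby:19] → Fenby (19)
Return Fenby→Larch: 15.
Total = 3 + 10 + 6 + 9 + 19 + 15 = 62.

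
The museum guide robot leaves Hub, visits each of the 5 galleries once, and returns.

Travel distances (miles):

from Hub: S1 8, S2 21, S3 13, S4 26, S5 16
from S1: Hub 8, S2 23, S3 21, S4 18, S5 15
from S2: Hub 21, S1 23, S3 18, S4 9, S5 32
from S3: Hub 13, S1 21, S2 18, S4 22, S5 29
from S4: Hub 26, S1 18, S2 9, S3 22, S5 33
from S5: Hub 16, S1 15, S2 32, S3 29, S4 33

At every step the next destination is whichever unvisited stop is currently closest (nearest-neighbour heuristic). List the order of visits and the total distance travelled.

105 miles along Hub → S1 → S5 → S3 → S2 → S4 → Hub.

Hub → [S1:8 / S3:13 / S5:16 / S2:21 / S4:26] → S1 (8)
S1 → [S5:15 / S4:18 / S3:21 / S2:23] → S5 (15)
S5 → [S3:29 / S2:32 / S4:33] → S3 (29)
S3 → [S2:18 / S4:22] → S2 (18)
S2 → [S4:9] → S4 (9)
Return S4→Hub: 26.
Total = 8 + 15 + 29 + 18 + 9 + 26 = 105.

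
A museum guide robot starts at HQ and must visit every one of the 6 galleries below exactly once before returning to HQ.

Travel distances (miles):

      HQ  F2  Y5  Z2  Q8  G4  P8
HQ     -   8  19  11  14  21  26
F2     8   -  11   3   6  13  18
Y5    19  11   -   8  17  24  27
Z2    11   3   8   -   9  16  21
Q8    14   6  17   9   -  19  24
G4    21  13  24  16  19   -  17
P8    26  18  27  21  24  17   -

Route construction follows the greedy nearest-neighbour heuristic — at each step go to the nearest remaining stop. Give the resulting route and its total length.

HQ → [F2:8 / Z2:11 / Q8:14 / Y5:19 / G4:21 / P8:26] → F2 (8)
F2 → [Z2:3 / Q8:6 / Y5:11 / G4:13 / P8:18] → Z2 (3)
Z2 → [Y5:8 / Q8:9 / G4:16 / P8:21] → Y5 (8)
Y5 → [Q8:17 / G4:24 / P8:27] → Q8 (17)
Q8 → [G4:19 / P8:24] → G4 (19)
G4 → [P8:17] → P8 (17)
Return P8→HQ: 26.
Total = 8 + 3 + 8 + 17 + 19 + 17 + 26 = 98.

Total distance 98 miles via the nearest-neighbour route HQ → F2 → Z2 → Y5 → Q8 → G4 → P8 → HQ.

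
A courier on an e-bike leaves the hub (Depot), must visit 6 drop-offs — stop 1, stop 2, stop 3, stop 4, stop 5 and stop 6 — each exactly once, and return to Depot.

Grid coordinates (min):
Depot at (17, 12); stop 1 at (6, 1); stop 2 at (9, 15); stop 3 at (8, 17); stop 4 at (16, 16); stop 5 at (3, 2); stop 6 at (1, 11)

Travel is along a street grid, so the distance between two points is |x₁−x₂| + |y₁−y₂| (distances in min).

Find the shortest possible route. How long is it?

With 6 stops there are 6!/2 = 360 distinct round trips (a route and its reverse cost the same).
Depot → stop 1 → stop 2 → stop 3 → stop 4 → stop 5 → stop 6 → Depot: 22+17+3+9+27+11+17 = 106
Depot → stop 1 → stop 2 → stop 3 → stop 4 → stop 6 → stop 5 → Depot: 22+17+3+9+20+11+24 = 106
Depot → stop 1 → stop 2 → stop 3 → stop 5 → stop 4 → stop 6 → Depot: 22+17+3+20+27+20+17 = 126
Depot → stop 1 → stop 2 → stop 3 → stop 5 → stop 6 → stop 4 → Depot: 22+17+3+20+11+20+5 = 98
Depot → stop 1 → stop 2 → stop 3 → stop 6 → stop 4 → stop 5 → Depot: 22+17+3+13+20+27+24 = 126
Depot → stop 1 → stop 2 → stop 3 → stop 6 → stop 5 → stop 4 → Depot: 22+17+3+13+11+27+5 = 98
Depot → stop 1 → stop 2 → stop 4 → stop 3 → stop 5 → stop 6 → Depot: 22+17+8+9+20+11+17 = 104
Depot → stop 1 → stop 2 → stop 4 → stop 3 → stop 6 → stop 5 → Depot: 22+17+8+9+13+11+24 = 104
… (352 more)
Depot → stop 1 → stop 5 → stop 6 → stop 2 → stop 3 → stop 4 → Depot: 22+4+11+12+3+9+5 = 66  ← best
The minimum is 66.
One optimal route: Depot → stop 1 → stop 5 → stop 6 → stop 2 → stop 3 → stop 4 → Depot (or its reverse).

66 min — the shortest possible round trip.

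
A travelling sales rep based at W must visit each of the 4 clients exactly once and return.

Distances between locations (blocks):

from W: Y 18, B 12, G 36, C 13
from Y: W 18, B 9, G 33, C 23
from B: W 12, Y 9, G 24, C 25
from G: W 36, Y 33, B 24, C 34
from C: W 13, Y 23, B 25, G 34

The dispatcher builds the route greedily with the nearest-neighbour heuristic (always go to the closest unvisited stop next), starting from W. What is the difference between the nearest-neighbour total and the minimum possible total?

From W: B=12, C=13, Y=18, G=36 → choose B (12).
From B: Y=9, G=24, C=25 → choose Y (9).
From Y: C=23, G=33 → choose C (23).
From C: G=34 → choose G (34).
NN route W → B → Y → C → G → W costs 114.
Optimal: W → Y → B → G → C → W costs 98 (by enumerating all 12 distinct tours).
Excess = 114 − 98 = 16.

The nearest-neighbour route is 16 blocks longer than optimal.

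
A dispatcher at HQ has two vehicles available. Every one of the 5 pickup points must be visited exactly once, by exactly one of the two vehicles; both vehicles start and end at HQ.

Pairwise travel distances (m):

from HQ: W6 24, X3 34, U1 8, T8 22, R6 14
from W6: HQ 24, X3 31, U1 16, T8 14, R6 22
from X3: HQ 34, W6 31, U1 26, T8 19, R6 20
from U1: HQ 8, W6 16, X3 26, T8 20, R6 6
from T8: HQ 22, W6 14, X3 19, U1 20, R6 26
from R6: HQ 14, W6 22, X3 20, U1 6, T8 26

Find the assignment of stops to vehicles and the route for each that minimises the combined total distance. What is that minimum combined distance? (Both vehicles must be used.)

Minimum combined distance: 107 m.

Check every non-empty split of the stops between the two vehicles; for each half take its own optimal tour:
  {W6} + {X3, U1, T8, R6}: 48 + 75 = 123
  {X3} + {W6, U1, T8, R6}: 68 + 72 = 140
  {W6, X3} + {U1, T8, R6}: 89 + 62 = 151
  {U1} + {W6, X3, T8, R6}: 16 + 91 = 107
  {W6, U1} + {X3, T8, R6}: 48 + 75 = 123
  {X3, U1} + {W6, T8, R6}: 68 + 72 = 140
  … (15 splits in total)
Best: vehicle 1 HQ → U1 → HQ = 16; vehicle 2 HQ → W6 → T8 → X3 → R6 → HQ = 91; combined 107.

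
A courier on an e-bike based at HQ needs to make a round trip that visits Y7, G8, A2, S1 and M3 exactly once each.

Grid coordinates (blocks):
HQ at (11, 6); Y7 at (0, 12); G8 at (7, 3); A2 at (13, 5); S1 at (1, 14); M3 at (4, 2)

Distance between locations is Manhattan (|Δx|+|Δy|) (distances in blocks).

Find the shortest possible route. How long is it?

With 5 stops there are 5!/2 = 60 distinct round trips (a route and its reverse cost the same).
HQ - Y7 - G8 - A2 - S1 - M3 - HQ: 17+16+8+21+15+11 = 88
HQ - Y7 - G8 - A2 - M3 - S1 - HQ: 17+16+8+12+15+18 = 86
HQ - Y7 - G8 - S1 - A2 - M3 - HQ: 17+16+17+21+12+11 = 94
HQ - Y7 - G8 - S1 - M3 - A2 - HQ: 17+16+17+15+12+3 = 80
HQ - Y7 - G8 - M3 - A2 - S1 - HQ: 17+16+4+12+21+18 = 88
HQ - Y7 - G8 - M3 - S1 - A2 - HQ: 17+16+4+15+21+3 = 76
HQ - Y7 - A2 - G8 - S1 - M3 - HQ: 17+20+8+17+15+11 = 88
HQ - Y7 - A2 - G8 - M3 - S1 - HQ: 17+20+8+4+15+18 = 82
HQ - Y7 - A2 - S1 - G8 - M3 - HQ: 17+20+21+17+4+11 = 90
HQ - Y7 - A2 - S1 - M3 - G8 - HQ: 17+20+21+15+4+7 = 84
HQ - Y7 - A2 - M3 - G8 - S1 - HQ: 17+20+12+4+17+18 = 88
HQ - Y7 - A2 - M3 - S1 - G8 - HQ: 17+20+12+15+17+7 = 88
HQ - Y7 - S1 - G8 - A2 - M3 - HQ: 17+3+17+8+12+11 = 68
HQ - Y7 - S1 - G8 - M3 - A2 - HQ: 17+3+17+4+12+3 = 56
… (46 more)
HQ - Y7 - S1 - M3 - G8 - A2 - HQ: 17+3+15+4+8+3 = 50  ← best
The minimum is 50.
One optimal route: HQ → Y7 → S1 → M3 → G8 → A2 → HQ (or its reverse).

50 blocks — the shortest possible round trip.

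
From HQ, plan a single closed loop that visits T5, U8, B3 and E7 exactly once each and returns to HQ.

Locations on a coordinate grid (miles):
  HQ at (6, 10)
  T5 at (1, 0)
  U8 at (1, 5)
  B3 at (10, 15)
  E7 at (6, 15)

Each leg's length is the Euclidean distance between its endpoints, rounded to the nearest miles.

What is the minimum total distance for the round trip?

Minimum total distance: 37 miles.

With 4 stops there are 4!/2 = 12 distinct round trips (a route and its reverse cost the same).
HQ - T5 - U8 - B3 - E7 - HQ: 11+5+13+4+5 = 38
HQ - T5 - U8 - E7 - B3 - HQ: 11+5+11+4+6 = 37
HQ - T5 - B3 - U8 - E7 - HQ: 11+17+13+11+5 = 57
HQ - T5 - B3 - E7 - U8 - HQ: 11+17+4+11+7 = 50
HQ - T5 - E7 - U8 - B3 - HQ: 11+16+11+13+6 = 57
HQ - T5 - E7 - B3 - U8 - HQ: 11+16+4+13+7 = 51
HQ - U8 - T5 - B3 - E7 - HQ: 7+5+17+4+5 = 38
HQ - U8 - T5 - E7 - B3 - HQ: 7+5+16+4+6 = 38
HQ - U8 - B3 - T5 - E7 - HQ: 7+13+17+16+5 = 58
HQ - U8 - E7 - T5 - B3 - HQ: 7+11+16+17+6 = 57
HQ - B3 - T5 - U8 - E7 - HQ: 6+17+5+11+5 = 44
HQ - B3 - U8 - T5 - E7 - HQ: 6+13+5+16+5 = 45
The minimum is 37.
One optimal route: HQ → T5 → U8 → E7 → B3 → HQ (or its reverse).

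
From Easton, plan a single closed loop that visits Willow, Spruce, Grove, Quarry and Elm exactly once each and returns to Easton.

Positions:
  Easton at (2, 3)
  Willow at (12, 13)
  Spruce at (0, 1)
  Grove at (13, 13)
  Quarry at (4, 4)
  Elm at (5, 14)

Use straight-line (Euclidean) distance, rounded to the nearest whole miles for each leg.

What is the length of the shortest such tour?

40 miles — the shortest possible round trip.

Easton → Willow → Spruce → Grove → Quarry → Elm → Easton: 14+17+18+13+10+11 = 83
Easton → Willow → Spruce → Grove → Elm → Quarry → Easton: 14+17+18+8+10+2 = 69
Easton → Willow → Spruce → Quarry → Grove → Elm → Easton: 14+17+5+13+8+11 = 68
Easton → Willow → Spruce → Quarry → Elm → Grove → Easton: 14+17+5+10+8+15 = 69
Easton → Willow → Spruce → Elm → Grove → Quarry → Easton: 14+17+14+8+13+2 = 68
Easton → Willow → Spruce → Elm → Quarry → Grove → Easton: 14+17+14+10+13+15 = 83
Easton → Willow → Grove → Spruce → Quarry → Elm → Easton: 14+1+18+5+10+11 = 59
Easton → Willow → Grove → Spruce → Elm → Quarry → Easton: 14+1+18+14+10+2 = 59
Easton → Willow → Grove → Quarry → Spruce → Elm → Easton: 14+1+13+5+14+11 = 58
Easton → Willow → Grove → Quarry → Elm → Spruce → Easton: 14+1+13+10+14+3 = 55
Easton → Willow → Grove → Elm → Spruce → Quarry → Easton: 14+1+8+14+5+2 = 44
Easton → Willow → Grove → Elm → Quarry → Spruce → Easton: 14+1+8+10+5+3 = 41
Easton → Willow → Quarry → Spruce → Grove → Elm → Easton: 14+12+5+18+8+11 = 68
Easton → Willow → Quarry → Spruce → Elm → Grove → Easton: 14+12+5+14+8+15 = 68
… (46 more)
Easton → Spruce → Quarry → Willow → Grove → Elm → Easton: 3+5+12+1+8+11 = 40  ← best
The minimum is 40.
One optimal route: Easton → Spruce → Quarry → Willow → Grove → Elm → Easton (or its reverse).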